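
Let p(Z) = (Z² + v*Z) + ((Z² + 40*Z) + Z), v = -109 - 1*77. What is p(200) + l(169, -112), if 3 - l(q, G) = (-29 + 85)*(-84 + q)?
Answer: 46243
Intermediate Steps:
v = -186 (v = -109 - 77 = -186)
l(q, G) = 4707 - 56*q (l(q, G) = 3 - (-29 + 85)*(-84 + q) = 3 - 56*(-84 + q) = 3 - (-4704 + 56*q) = 3 + (4704 - 56*q) = 4707 - 56*q)
p(Z) = -145*Z + 2*Z² (p(Z) = (Z² - 186*Z) + ((Z² + 40*Z) + Z) = (Z² - 186*Z) + (Z² + 41*Z) = -145*Z + 2*Z²)
p(200) + l(169, -112) = 200*(-145 + 2*200) + (4707 - 56*169) = 200*(-145 + 400) + (4707 - 9464) = 200*255 - 4757 = 51000 - 4757 = 46243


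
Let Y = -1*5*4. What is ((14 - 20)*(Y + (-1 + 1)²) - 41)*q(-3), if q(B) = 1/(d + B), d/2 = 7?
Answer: 79/11 ≈ 7.1818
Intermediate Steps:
d = 14 (d = 2*7 = 14)
q(B) = 1/(14 + B)
Y = -20 (Y = -5*4 = -20)
((14 - 20)*(Y + (-1 + 1)²) - 41)*q(-3) = ((14 - 20)*(-20 + (-1 + 1)²) - 41)/(14 - 3) = (-6*(-20 + 0²) - 41)/11 = (-6*(-20 + 0) - 41)*(1/11) = (-6*(-20) - 41)*(1/11) = (120 - 41)*(1/11) = 79*(1/11) = 79/11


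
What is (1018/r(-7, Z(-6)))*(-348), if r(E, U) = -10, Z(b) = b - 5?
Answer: 177132/5 ≈ 35426.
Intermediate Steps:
Z(b) = -5 + b
(1018/r(-7, Z(-6)))*(-348) = (1018/(-10))*(-348) = (1018*(-1/10))*(-348) = -509/5*(-348) = 177132/5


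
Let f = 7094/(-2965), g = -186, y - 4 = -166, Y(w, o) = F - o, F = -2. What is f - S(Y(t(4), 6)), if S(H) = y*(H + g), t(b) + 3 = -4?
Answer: -93191114/2965 ≈ -31430.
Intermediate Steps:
t(b) = -7 (t(b) = -3 - 4 = -7)
Y(w, o) = -2 - o
y = -162 (y = 4 - 166 = -162)
S(H) = 30132 - 162*H (S(H) = -162*(H - 186) = -162*(-186 + H) = 30132 - 162*H)
f = -7094/2965 (f = 7094*(-1/2965) = -7094/2965 ≈ -2.3926)
f - S(Y(t(4), 6)) = -7094/2965 - (30132 - 162*(-2 - 1*6)) = -7094/2965 - (30132 - 162*(-2 - 6)) = -7094/2965 - (30132 - 162*(-8)) = -7094/2965 - (30132 + 1296) = -7094/2965 - 1*31428 = -7094/2965 - 31428 = -93191114/2965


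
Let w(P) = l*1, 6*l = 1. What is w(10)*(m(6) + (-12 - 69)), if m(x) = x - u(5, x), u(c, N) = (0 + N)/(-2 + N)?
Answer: -51/4 ≈ -12.750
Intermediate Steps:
l = ⅙ (l = (⅙)*1 = ⅙ ≈ 0.16667)
w(P) = ⅙ (w(P) = (⅙)*1 = ⅙)
u(c, N) = N/(-2 + N)
m(x) = x - x/(-2 + x)
w(10)*(m(6) + (-12 - 69)) = (6*(-3 + 6)/(-2 + 6) + (-12 - 69))/6 = (6*3/4 - 81)/6 = (6*(¼)*3 - 81)/6 = (9/2 - 81)/6 = (⅙)*(-153/2) = -51/4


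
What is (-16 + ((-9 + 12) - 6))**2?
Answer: 361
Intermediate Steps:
(-16 + ((-9 + 12) - 6))**2 = (-16 + (3 - 6))**2 = (-16 - 3)**2 = (-19)**2 = 361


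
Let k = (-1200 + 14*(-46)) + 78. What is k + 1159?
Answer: -607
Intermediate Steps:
k = -1766 (k = (-1200 - 644) + 78 = -1844 + 78 = -1766)
k + 1159 = -1766 + 1159 = -607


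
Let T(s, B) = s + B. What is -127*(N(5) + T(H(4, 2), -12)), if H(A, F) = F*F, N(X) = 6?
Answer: 254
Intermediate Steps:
H(A, F) = F**2
T(s, B) = B + s
-127*(N(5) + T(H(4, 2), -12)) = -127*(6 + (-12 + 2**2)) = -127*(6 + (-12 + 4)) = -127*(6 - 8) = -127*(-2) = 254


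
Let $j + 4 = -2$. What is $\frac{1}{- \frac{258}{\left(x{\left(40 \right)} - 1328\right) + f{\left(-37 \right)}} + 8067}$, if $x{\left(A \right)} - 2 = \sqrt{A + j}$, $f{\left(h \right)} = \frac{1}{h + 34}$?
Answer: $\frac{42573637597}{343449816131685} - \frac{258 \sqrt{34}}{114483272043895} \approx 0.00012396$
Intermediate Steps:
$j = -6$ ($j = -4 - 2 = -6$)
$f{\left(h \right)} = \frac{1}{34 + h}$
$x{\left(A \right)} = 2 + \sqrt{-6 + A}$ ($x{\left(A \right)} = 2 + \sqrt{A - 6} = 2 + \sqrt{-6 + A}$)
$\frac{1}{- \frac{258}{\left(x{\left(40 \right)} - 1328\right) + f{\left(-37 \right)}} + 8067} = \frac{1}{- \frac{258}{\left(\left(2 + \sqrt{-6 + 40}\right) - 1328\right) + \frac{1}{34 - 37}} + 8067} = \frac{1}{- \frac{258}{\left(\left(2 + \sqrt{34}\right) - 1328\right) + \frac{1}{-3}} + 8067} = \frac{1}{- \frac{258}{\left(-1326 + \sqrt{34}\right) - \frac{1}{3}} + 8067} = \frac{1}{- \frac{258}{- \frac{3979}{3} + \sqrt{34}} + 8067} = \frac{1}{8067 - \frac{258}{- \frac{3979}{3} + \sqrt{34}}}$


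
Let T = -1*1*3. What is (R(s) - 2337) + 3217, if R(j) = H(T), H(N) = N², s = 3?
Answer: 889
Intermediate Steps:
T = -3 (T = -1*3 = -3)
R(j) = 9 (R(j) = (-3)² = 9)
(R(s) - 2337) + 3217 = (9 - 2337) + 3217 = -2328 + 3217 = 889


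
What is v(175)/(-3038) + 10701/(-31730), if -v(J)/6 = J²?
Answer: 59162019/983630 ≈ 60.147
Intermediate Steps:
v(J) = -6*J²
v(175)/(-3038) + 10701/(-31730) = -6*175²/(-3038) + 10701/(-31730) = -6*30625*(-1/3038) + 10701*(-1/31730) = -183750*(-1/3038) - 10701/31730 = 1875/31 - 10701/31730 = 59162019/983630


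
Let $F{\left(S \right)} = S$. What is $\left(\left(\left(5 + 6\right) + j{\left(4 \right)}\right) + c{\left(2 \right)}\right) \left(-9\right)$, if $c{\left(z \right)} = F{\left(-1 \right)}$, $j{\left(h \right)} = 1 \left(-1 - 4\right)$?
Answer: $-45$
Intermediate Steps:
$j{\left(h \right)} = -5$ ($j{\left(h \right)} = 1 \left(-5\right) = -5$)
$c{\left(z \right)} = -1$
$\left(\left(\left(5 + 6\right) + j{\left(4 \right)}\right) + c{\left(2 \right)}\right) \left(-9\right) = \left(\left(\left(5 + 6\right) - 5\right) - 1\right) \left(-9\right) = \left(\left(11 - 5\right) - 1\right) \left(-9\right) = \left(6 - 1\right) \left(-9\right) = 5 \left(-9\right) = -45$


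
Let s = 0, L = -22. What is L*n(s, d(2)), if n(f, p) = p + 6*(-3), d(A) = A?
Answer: 352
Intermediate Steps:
n(f, p) = -18 + p (n(f, p) = p - 18 = -18 + p)
L*n(s, d(2)) = -22*(-18 + 2) = -22*(-16) = 352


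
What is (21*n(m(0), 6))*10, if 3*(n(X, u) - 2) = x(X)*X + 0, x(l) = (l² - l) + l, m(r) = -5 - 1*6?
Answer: -92750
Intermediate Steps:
m(r) = -11 (m(r) = -5 - 6 = -11)
x(l) = l²
n(X, u) = 2 + X³/3 (n(X, u) = 2 + (X²*X + 0)/3 = 2 + (X³ + 0)/3 = 2 + X³/3)
(21*n(m(0), 6))*10 = (21*(2 + (⅓)*(-11)³))*10 = (21*(2 + (⅓)*(-1331)))*10 = (21*(2 - 1331/3))*10 = (21*(-1325/3))*10 = -9275*10 = -92750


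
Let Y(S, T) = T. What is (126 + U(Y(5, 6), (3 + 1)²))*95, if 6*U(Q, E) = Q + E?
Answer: 36955/3 ≈ 12318.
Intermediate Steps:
U(Q, E) = E/6 + Q/6 (U(Q, E) = (Q + E)/6 = (E + Q)/6 = E/6 + Q/6)
(126 + U(Y(5, 6), (3 + 1)²))*95 = (126 + ((3 + 1)²/6 + (⅙)*6))*95 = (126 + ((⅙)*4² + 1))*95 = (126 + ((⅙)*16 + 1))*95 = (126 + (8/3 + 1))*95 = (126 + 11/3)*95 = (389/3)*95 = 36955/3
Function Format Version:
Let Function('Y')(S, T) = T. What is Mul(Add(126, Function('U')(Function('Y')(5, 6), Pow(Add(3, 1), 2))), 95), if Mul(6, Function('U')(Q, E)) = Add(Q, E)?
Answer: Rational(36955, 3) ≈ 12318.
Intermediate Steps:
Function('U')(Q, E) = Add(Mul(Rational(1, 6), E), Mul(Rational(1, 6), Q)) (Function('U')(Q, E) = Mul(Rational(1, 6), Add(Q, E)) = Mul(Rational(1, 6), Add(E, Q)) = Add(Mul(Rational(1, 6), E), Mul(Rational(1, 6), Q)))
Mul(Add(126, Function('U')(Function('Y')(5, 6), Pow(Add(3, 1), 2))), 95) = Mul(Add(126, Add(Mul(Rational(1, 6), Pow(Add(3, 1), 2)), Mul(Rational(1, 6), 6))), 95) = Mul(Add(126, Add(Mul(Rational(1, 6), Pow(4, 2)), 1)), 95) = Mul(Add(126, Add(Mul(Rational(1, 6), 16), 1)), 95) = Mul(Add(126, Add(Rational(8, 3), 1)), 95) = Mul(Add(126, Rational(11, 3)), 95) = Mul(Rational(389, 3), 95) = Rational(36955, 3)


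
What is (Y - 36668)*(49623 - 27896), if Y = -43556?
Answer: -1743026848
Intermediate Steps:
(Y - 36668)*(49623 - 27896) = (-43556 - 36668)*(49623 - 27896) = -80224*21727 = -1743026848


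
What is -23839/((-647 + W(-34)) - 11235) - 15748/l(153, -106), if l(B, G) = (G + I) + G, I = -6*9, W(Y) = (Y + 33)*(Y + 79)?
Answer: 97083785/1586291 ≈ 61.202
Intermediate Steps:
W(Y) = (33 + Y)*(79 + Y)
I = -54
l(B, G) = -54 + 2*G (l(B, G) = (G - 54) + G = (-54 + G) + G = -54 + 2*G)
-23839/((-647 + W(-34)) - 11235) - 15748/l(153, -106) = -23839/((-647 + (2607 + (-34)² + 112*(-34))) - 11235) - 15748/(-54 + 2*(-106)) = -23839/((-647 + (2607 + 1156 - 3808)) - 11235) - 15748/(-54 - 212) = -23839/((-647 - 45) - 11235) - 15748/(-266) = -23839/(-692 - 11235) - 15748*(-1/266) = -23839/(-11927) + 7874/133 = -23839*(-1/11927) + 7874/133 = 23839/11927 + 7874/133 = 97083785/1586291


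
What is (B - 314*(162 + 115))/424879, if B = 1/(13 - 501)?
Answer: -42445265/207340952 ≈ -0.20471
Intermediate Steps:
B = -1/488 (B = 1/(-488) = -1/488 ≈ -0.0020492)
(B - 314*(162 + 115))/424879 = (-1/488 - 314*(162 + 115))/424879 = (-1/488 - 314*277)*(1/424879) = (-1/488 - 86978)*(1/424879) = -42445265/488*1/424879 = -42445265/207340952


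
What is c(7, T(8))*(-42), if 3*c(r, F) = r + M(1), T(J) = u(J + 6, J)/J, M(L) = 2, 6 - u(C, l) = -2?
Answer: -126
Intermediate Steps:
u(C, l) = 8 (u(C, l) = 6 - 1*(-2) = 6 + 2 = 8)
T(J) = 8/J
c(r, F) = ⅔ + r/3 (c(r, F) = (r + 2)/3 = (2 + r)/3 = ⅔ + r/3)
c(7, T(8))*(-42) = (⅔ + (⅓)*7)*(-42) = (⅔ + 7/3)*(-42) = 3*(-42) = -126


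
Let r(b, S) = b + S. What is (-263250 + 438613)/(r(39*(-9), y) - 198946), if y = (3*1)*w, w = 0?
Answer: -175363/199297 ≈ -0.87991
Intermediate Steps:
y = 0 (y = (3*1)*0 = 3*0 = 0)
r(b, S) = S + b
(-263250 + 438613)/(r(39*(-9), y) - 198946) = (-263250 + 438613)/((0 + 39*(-9)) - 198946) = 175363/((0 - 351) - 198946) = 175363/(-351 - 198946) = 175363/(-199297) = 175363*(-1/199297) = -175363/199297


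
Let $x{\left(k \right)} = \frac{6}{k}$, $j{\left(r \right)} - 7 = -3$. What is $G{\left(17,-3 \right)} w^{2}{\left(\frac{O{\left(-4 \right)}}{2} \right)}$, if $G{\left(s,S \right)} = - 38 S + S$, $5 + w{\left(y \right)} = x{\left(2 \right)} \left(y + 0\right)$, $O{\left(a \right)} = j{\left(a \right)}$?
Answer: $111$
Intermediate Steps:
$j{\left(r \right)} = 4$ ($j{\left(r \right)} = 7 - 3 = 4$)
$O{\left(a \right)} = 4$
$w{\left(y \right)} = -5 + 3 y$ ($w{\left(y \right)} = -5 + \frac{6}{2} \left(y + 0\right) = -5 + 6 \cdot \frac{1}{2} y = -5 + 3 y$)
$G{\left(s,S \right)} = - 37 S$
$G{\left(17,-3 \right)} w^{2}{\left(\frac{O{\left(-4 \right)}}{2} \right)} = \left(-37\right) \left(-3\right) \left(-5 + 3 \cdot \frac{4}{2}\right)^{2} = 111 \left(-5 + 3 \cdot 4 \cdot \frac{1}{2}\right)^{2} = 111 \left(-5 + 3 \cdot 2\right)^{2} = 111 \left(-5 + 6\right)^{2} = 111 \cdot 1^{2} = 111 \cdot 1 = 111$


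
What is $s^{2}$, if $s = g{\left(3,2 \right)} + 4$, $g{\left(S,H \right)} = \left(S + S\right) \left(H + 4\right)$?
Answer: $1600$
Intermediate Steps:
$g{\left(S,H \right)} = 2 S \left(4 + H\right)$
$s = 40$ ($s = 2 \cdot 3 \left(4 + 2\right) + 4 = 2 \cdot 3 \cdot 6 + 4 = 36 + 4 = 40$)
$s^{2} = 40^{2} = 1600$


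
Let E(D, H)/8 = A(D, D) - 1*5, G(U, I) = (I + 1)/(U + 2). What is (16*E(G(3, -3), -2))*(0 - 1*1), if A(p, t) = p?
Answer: 3456/5 ≈ 691.20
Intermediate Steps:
G(U, I) = (1 + I)/(2 + U)
E(D, H) = -40 + 8*D (E(D, H) = 8*(D - 1*5) = 8*(D - 5) = 8*(-5 + D) = -40 + 8*D)
(16*E(G(3, -3), -2))*(0 - 1*1) = (16*(-40 + 8*((1 - 3)/(2 + 3))))*(0 - 1*1) = (16*(-40 + 8*(-2/5)))*(0 - 1) = (16*(-40 + 8*((⅕)*(-2))))*(-1) = (16*(-40 + 8*(-⅖)))*(-1) = (16*(-40 - 16/5))*(-1) = (16*(-216/5))*(-1) = -3456/5*(-1) = 3456/5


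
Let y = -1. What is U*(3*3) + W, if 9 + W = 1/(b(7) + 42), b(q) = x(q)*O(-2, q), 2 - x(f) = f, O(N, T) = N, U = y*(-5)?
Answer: 1873/52 ≈ 36.019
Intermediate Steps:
U = 5 (U = -1*(-5) = 5)
x(f) = 2 - f
b(q) = -4 + 2*q (b(q) = (2 - q)*(-2) = -4 + 2*q)
W = -467/52 (W = -9 + 1/((-4 + 2*7) + 42) = -9 + 1/((-4 + 14) + 42) = -9 + 1/(10 + 42) = -9 + 1/52 = -467/52 ≈ -8.9808)
U*(3*3) + W = 5*(3*3) - 467/52 = 5*9 - 467/52 = 45 - 467/52 = 1873/52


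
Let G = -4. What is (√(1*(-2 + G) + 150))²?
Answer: 144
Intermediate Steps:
(√(1*(-2 + G) + 150))² = (√(1*(-2 - 4) + 150))² = (√(1*(-6) + 150))² = (√(-6 + 150))² = (√144)² = 12² = 144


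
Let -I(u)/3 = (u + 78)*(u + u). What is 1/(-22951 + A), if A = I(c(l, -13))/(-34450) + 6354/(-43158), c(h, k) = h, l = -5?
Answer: -24779885/568728364157 ≈ -4.3571e-5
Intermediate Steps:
I(u) = -6*u*(78 + u) (I(u) = -3*(u + 78)*(u + u) = -3*(78 + u)*2*u = -6*u*(78 + u))
A = -5223522/24779885 (A = -6*(-5)*(78 - 5)/(-34450) + 6354/(-43158) = -6*(-5)*73*(-1/34450) + 6354*(-1/43158) = 2190*(-1/34450) - 1059/7193 = -219/3445 - 1059/7193 = -5223522/24779885 ≈ -0.21080)
1/(-22951 + A) = 1/(-22951 - 5223522/24779885) = 1/(-568728364157/24779885) = -24779885/568728364157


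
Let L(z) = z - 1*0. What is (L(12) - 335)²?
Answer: 104329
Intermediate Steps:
L(z) = z (L(z) = z + 0 = z)
(L(12) - 335)² = (12 - 335)² = (-323)² = 104329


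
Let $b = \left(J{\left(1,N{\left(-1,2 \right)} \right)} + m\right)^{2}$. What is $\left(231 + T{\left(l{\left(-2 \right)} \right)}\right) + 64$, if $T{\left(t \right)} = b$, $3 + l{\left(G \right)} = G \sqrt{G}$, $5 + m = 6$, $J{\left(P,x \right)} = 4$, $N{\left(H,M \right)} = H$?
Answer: $320$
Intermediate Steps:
$m = 1$ ($m = -5 + 6 = 1$)
$l{\left(G \right)} = -3 + G^{\frac{3}{2}}$ ($l{\left(G \right)} = -3 + G \sqrt{G} = -3 + G^{\frac{3}{2}}$)
$b = 25$ ($b = \left(4 + 1\right)^{2} = 5^{2} = 25$)
$T{\left(t \right)} = 25$
$\left(231 + T{\left(l{\left(-2 \right)} \right)}\right) + 64 = \left(231 + 25\right) + 64 = 256 + 64 = 320$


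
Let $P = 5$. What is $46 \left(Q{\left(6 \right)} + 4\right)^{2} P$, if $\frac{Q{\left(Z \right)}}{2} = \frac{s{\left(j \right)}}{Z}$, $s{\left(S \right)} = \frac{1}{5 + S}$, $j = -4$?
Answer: $\frac{38870}{9} \approx 4318.9$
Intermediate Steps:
$Q{\left(Z \right)} = \frac{2}{Z}$ ($Q{\left(Z \right)} = 2 \frac{1}{\left(5 - 4\right) Z} = 2 \frac{1}{1 Z} = 2 \cdot 1 \frac{1}{Z} = \frac{2}{Z}$)
$46 \left(Q{\left(6 \right)} + 4\right)^{2} P = 46 \left(\frac{2}{6} + 4\right)^{2} \cdot 5 = 46 \left(2 \cdot \frac{1}{6} + 4\right)^{2} \cdot 5 = 46 \left(\frac{1}{3} + 4\right)^{2} \cdot 5 = 46 \left(\frac{13}{3}\right)^{2} \cdot 5 = 46 \cdot \frac{169}{9} \cdot 5 = \frac{7774}{9} \cdot 5 = \frac{38870}{9}$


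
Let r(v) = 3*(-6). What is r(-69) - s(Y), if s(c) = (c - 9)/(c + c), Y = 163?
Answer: -3011/163 ≈ -18.472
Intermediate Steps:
s(c) = (-9 + c)/(2*c) (s(c) = (-9 + c)/((2*c)) = (-9 + c)*(1/(2*c)) = (-9 + c)/(2*c))
r(v) = -18
r(-69) - s(Y) = -18 - (-9 + 163)/(2*163) = -18 - 154/(2*163) = -18 - 1*77/163 = -18 - 77/163 = -3011/163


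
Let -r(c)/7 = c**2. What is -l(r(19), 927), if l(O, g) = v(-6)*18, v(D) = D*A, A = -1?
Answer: -108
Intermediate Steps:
v(D) = -D (v(D) = D*(-1) = -D)
r(c) = -7*c**2
l(O, g) = 108 (l(O, g) = -1*(-6)*18 = 6*18 = 108)
-l(r(19), 927) = -1*108 = -108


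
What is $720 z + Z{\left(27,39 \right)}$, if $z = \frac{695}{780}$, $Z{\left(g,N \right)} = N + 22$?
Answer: $\frac{9133}{13} \approx 702.54$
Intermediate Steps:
$Z{\left(g,N \right)} = 22 + N$
$z = \frac{139}{156}$ ($z = 695 \cdot \frac{1}{780} = \frac{139}{156} \approx 0.89103$)
$720 z + Z{\left(27,39 \right)} = 720 \cdot \frac{139}{156} + \left(22 + 39\right) = \frac{8340}{13} + 61 = \frac{9133}{13}$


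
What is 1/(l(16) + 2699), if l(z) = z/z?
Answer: 1/2700 ≈ 0.00037037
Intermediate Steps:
l(z) = 1
1/(l(16) + 2699) = 1/(1 + 2699) = 1/2700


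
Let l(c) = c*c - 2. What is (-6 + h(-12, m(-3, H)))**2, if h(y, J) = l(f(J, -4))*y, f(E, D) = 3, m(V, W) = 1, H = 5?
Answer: 8100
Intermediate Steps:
l(c) = -2 + c**2 (l(c) = c**2 - 2 = -2 + c**2)
h(y, J) = 7*y (h(y, J) = (-2 + 3**2)*y = (-2 + 9)*y = 7*y)
(-6 + h(-12, m(-3, H)))**2 = (-6 + 7*(-12))**2 = (-6 - 84)**2 = (-90)**2 = 8100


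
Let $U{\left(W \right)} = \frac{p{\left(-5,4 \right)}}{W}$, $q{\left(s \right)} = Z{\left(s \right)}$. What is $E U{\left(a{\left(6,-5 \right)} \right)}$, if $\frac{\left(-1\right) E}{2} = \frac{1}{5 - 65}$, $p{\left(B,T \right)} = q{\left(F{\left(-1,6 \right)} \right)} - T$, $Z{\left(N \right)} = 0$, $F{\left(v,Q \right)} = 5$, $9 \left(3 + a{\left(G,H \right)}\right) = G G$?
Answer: $- \frac{2}{15} \approx -0.13333$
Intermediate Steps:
$a{\left(G,H \right)} = -3 + \frac{G^{2}}{9}$ ($a{\left(G,H \right)} = -3 + \frac{G G}{9} = -3 + \frac{G^{2}}{9}$)
$q{\left(s \right)} = 0$
$p{\left(B,T \right)} = - T$ ($p{\left(B,T \right)} = 0 - T = - T$)
$E = \frac{1}{30}$ ($E = - \frac{2}{5 - 65} = - \frac{2}{-60} = \left(-2\right) \left(- \frac{1}{60}\right) = \frac{1}{30} \approx 0.033333$)
$U{\left(W \right)} = - \frac{4}{W}$ ($U{\left(W \right)} = \frac{\left(-1\right) 4}{W} = - \frac{4}{W}$)
$E U{\left(a{\left(6,-5 \right)} \right)} = \frac{\left(-4\right) \frac{1}{-3 + \frac{6^{2}}{9}}}{30} = \frac{\left(-4\right) \frac{1}{-3 + \frac{1}{9} \cdot 36}}{30} = \frac{\left(-4\right) \frac{1}{-3 + 4}}{30} = \frac{\left(-4\right) 1^{-1}}{30} = \frac{\left(-4\right) 1}{30} = \frac{1}{30} \left(-4\right) = - \frac{2}{15}$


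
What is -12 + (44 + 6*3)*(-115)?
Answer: -7142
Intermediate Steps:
-12 + (44 + 6*3)*(-115) = -12 + (44 + 18)*(-115) = -12 + 62*(-115) = -12 - 7130 = -7142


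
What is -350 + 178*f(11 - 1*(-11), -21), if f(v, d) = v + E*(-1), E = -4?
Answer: 4278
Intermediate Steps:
f(v, d) = 4 + v (f(v, d) = v - 4*(-1) = v + 4 = 4 + v)
-350 + 178*f(11 - 1*(-11), -21) = -350 + 178*(4 + (11 - 1*(-11))) = -350 + 178*(4 + (11 + 11)) = -350 + 178*(4 + 22) = -350 + 178*26 = -350 + 4628 = 4278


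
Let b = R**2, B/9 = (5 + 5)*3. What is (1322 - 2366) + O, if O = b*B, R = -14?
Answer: 51876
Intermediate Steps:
B = 270 (B = 9*((5 + 5)*3) = 9*(10*3) = 9*30 = 270)
b = 196 (b = (-14)**2 = 196)
O = 52920 (O = 196*270 = 52920)
(1322 - 2366) + O = (1322 - 2366) + 52920 = -1044 + 52920 = 51876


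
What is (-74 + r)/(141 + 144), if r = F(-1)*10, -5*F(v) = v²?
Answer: -4/15 ≈ -0.26667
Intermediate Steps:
F(v) = -v²/5
r = -2 (r = -⅕*(-1)²*10 = -⅕*1*10 = -⅕*10 = -2)
(-74 + r)/(141 + 144) = (-74 - 2)/(141 + 144) = -76/285 = -76*1/285 = -4/15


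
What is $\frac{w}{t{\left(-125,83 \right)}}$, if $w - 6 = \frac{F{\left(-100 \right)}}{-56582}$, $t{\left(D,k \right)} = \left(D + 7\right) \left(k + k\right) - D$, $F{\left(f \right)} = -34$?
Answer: $- \frac{169763}{550627733} \approx -0.00030831$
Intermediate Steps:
$t{\left(D,k \right)} = - D + 2 k \left(7 + D\right)$ ($t{\left(D,k \right)} = \left(7 + D\right) 2 k - D = 2 k \left(7 + D\right) - D = - D + 2 k \left(7 + D\right)$)
$w = \frac{169763}{28291}$ ($w = 6 - \frac{34}{-56582} = 6 - - \frac{17}{28291} = 6 + \frac{17}{28291} = \frac{169763}{28291} \approx 6.0006$)
$\frac{w}{t{\left(-125,83 \right)}} = \frac{169763}{28291 \left(\left(-1\right) \left(-125\right) + 14 \cdot 83 + 2 \left(-125\right) 83\right)} = \frac{169763}{28291 \left(125 + 1162 - 20750\right)} = \frac{169763}{28291 \left(-19463\right)} = \frac{169763}{28291} \left(- \frac{1}{19463}\right) = - \frac{169763}{550627733}$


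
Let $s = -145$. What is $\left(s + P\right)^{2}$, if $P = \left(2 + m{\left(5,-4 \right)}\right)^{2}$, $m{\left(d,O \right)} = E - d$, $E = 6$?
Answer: $18496$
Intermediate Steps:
$m{\left(d,O \right)} = 6 - d$
$P = 9$ ($P = \left(2 + \left(6 - 5\right)\right)^{2} = \left(2 + 1\right)^{2} = 3^{2} = 9$)
$\left(s + P\right)^{2} = \left(-145 + 9\right)^{2} = \left(-136\right)^{2} = 18496$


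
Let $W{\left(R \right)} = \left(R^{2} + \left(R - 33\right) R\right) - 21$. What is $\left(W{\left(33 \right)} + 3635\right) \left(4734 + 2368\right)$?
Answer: $33400706$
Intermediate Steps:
$W{\left(R \right)} = -21 + R^{2} + R \left(-33 + R\right)$ ($W{\left(R \right)} = \left(R^{2} + \left(R - 33\right) R\right) - 21 = \left(R^{2} + \left(-33 + R\right) R\right) - 21 = \left(R^{2} + R \left(-33 + R\right)\right) - 21 = -21 + R^{2} + R \left(-33 + R\right)$)
$\left(W{\left(33 \right)} + 3635\right) \left(4734 + 2368\right) = \left(\left(-21 - 1089 + 2 \cdot 33^{2}\right) + 3635\right) \left(4734 + 2368\right) = \left(\left(-21 - 1089 + 2 \cdot 1089\right) + 3635\right) 7102 = \left(\left(-21 - 1089 + 2178\right) + 3635\right) 7102 = \left(1068 + 3635\right) 7102 = 4703 \cdot 7102 = 33400706$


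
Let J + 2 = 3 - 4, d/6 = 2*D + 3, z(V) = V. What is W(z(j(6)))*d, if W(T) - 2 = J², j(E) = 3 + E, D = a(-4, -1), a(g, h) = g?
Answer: -330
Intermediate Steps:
D = -4
d = -30 (d = 6*(2*(-4) + 3) = 6*(-8 + 3) = 6*(-5) = -30)
J = -3 (J = -2 + (3 - 4) = -2 - 1 = -3)
W(T) = 11 (W(T) = 2 + (-3)² = 2 + 9 = 11)
W(z(j(6)))*d = 11*(-30) = -330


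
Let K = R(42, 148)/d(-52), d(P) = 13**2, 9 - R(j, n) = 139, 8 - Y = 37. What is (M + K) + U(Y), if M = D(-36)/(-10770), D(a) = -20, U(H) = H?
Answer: -416773/14001 ≈ -29.767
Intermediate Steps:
Y = -29 (Y = 8 - 1*37 = 8 - 37 = -29)
R(j, n) = -130 (R(j, n) = 9 - 1*139 = 9 - 139 = -130)
d(P) = 169
K = -10/13 (K = -130/169 = -130*1/169 = -10/13 ≈ -0.76923)
M = 2/1077 (M = -20/(-10770) = -20*(-1/10770) = 2/1077 ≈ 0.0018570)
(M + K) + U(Y) = (2/1077 - 10/13) - 29 = -10744/14001 - 29 = -416773/14001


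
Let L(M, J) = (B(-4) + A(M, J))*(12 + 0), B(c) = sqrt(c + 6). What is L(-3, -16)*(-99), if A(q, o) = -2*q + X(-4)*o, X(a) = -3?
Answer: -64152 - 1188*sqrt(2) ≈ -65832.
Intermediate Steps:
B(c) = sqrt(6 + c)
A(q, o) = -3*o - 2*q (A(q, o) = -2*q - 3*o = -3*o - 2*q)
L(M, J) = -36*J - 24*M + 12*sqrt(2) (L(M, J) = (sqrt(6 - 4) + (-3*J - 2*M))*(12 + 0) = (sqrt(2) + (-3*J - 2*M))*12 = (sqrt(2) - 3*J - 2*M)*12 = -36*J - 24*M + 12*sqrt(2))
L(-3, -16)*(-99) = (-36*(-16) - 24*(-3) + 12*sqrt(2))*(-99) = (576 + 72 + 12*sqrt(2))*(-99) = (648 + 12*sqrt(2))*(-99) = -64152 - 1188*sqrt(2)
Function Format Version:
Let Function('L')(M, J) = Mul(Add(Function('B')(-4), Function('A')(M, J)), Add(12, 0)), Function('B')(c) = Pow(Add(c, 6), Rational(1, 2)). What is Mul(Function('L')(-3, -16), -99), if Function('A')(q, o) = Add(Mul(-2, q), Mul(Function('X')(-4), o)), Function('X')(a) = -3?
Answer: Add(-64152, Mul(-1188, Pow(2, Rational(1, 2)))) ≈ -65832.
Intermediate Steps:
Function('B')(c) = Pow(Add(6, c), Rational(1, 2))
Function('A')(q, o) = Add(Mul(-3, o), Mul(-2, q)) (Function('A')(q, o) = Add(Mul(-2, q), Mul(-3, o)) = Add(Mul(-3, o), Mul(-2, q)))
Function('L')(M, J) = Add(Mul(-36, J), Mul(-24, M), Mul(12, Pow(2, Rational(1, 2)))) (Function('L')(M, J) = Mul(Add(Pow(Add(6, -4), Rational(1, 2)), Add(Mul(-3, J), Mul(-2, M))), Add(12, 0)) = Mul(Add(Pow(2, Rational(1, 2)), Add(Mul(-3, J), Mul(-2, M))), 12) = Mul(Add(Pow(2, Rational(1, 2)), Mul(-3, J), Mul(-2, M)), 12) = Add(Mul(-36, J), Mul(-24, M), Mul(12, Pow(2, Rational(1, 2)))))
Mul(Function('L')(-3, -16), -99) = Mul(Add(Mul(-36, -16), Mul(-24, -3), Mul(12, Pow(2, Rational(1, 2)))), -99) = Mul(Add(576, 72, Mul(12, Pow(2, Rational(1, 2)))), -99) = Mul(Add(648, Mul(12, Pow(2, Rational(1, 2)))), -99) = Add(-64152, Mul(-1188, Pow(2, Rational(1, 2))))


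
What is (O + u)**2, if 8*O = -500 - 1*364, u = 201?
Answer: 8649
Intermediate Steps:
O = -108 (O = (-500 - 1*364)/8 = (-500 - 364)/8 = (1/8)*(-864) = -108)
(O + u)**2 = (-108 + 201)**2 = 93**2 = 8649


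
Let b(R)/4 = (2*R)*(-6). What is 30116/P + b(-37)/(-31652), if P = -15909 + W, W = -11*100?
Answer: -245859904/134592217 ≈ -1.8267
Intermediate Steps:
W = -1100
P = -17009 (P = -15909 - 1100 = -17009)
b(R) = -48*R (b(R) = 4*((2*R)*(-6)) = 4*(-12*R) = -48*R)
30116/P + b(-37)/(-31652) = 30116/(-17009) - 48*(-37)/(-31652) = 30116*(-1/17009) + 1776*(-1/31652) = -30116/17009 - 444/7913 = -245859904/134592217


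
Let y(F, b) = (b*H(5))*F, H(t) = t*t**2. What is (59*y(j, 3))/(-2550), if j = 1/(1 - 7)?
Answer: 295/204 ≈ 1.4461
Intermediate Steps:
H(t) = t**3
j = -1/6 (j = 1/(-6) = -1/6 ≈ -0.16667)
y(F, b) = 125*F*b (y(F, b) = (b*5**3)*F = (b*125)*F = (125*b)*F = 125*F*b)
(59*y(j, 3))/(-2550) = (59*(125*(-1/6)*3))/(-2550) = (59*(-125/2))*(-1/2550) = -7375/2*(-1/2550) = 295/204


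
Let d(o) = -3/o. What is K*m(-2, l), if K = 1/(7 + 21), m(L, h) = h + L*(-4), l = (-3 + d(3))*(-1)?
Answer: 3/7 ≈ 0.42857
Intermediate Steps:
l = 4 (l = (-3 - 3/3)*(-1) = (-3 - 3*1/3)*(-1) = (-3 - 1)*(-1) = -4*(-1) = 4)
m(L, h) = h - 4*L
K = 1/28 ≈ 0.035714
K*m(-2, l) = (4 - 4*(-2))/28 = (4 + 8)/28 = (1/28)*12 = 3/7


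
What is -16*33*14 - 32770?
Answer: -40162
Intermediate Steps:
-16*33*14 - 32770 = -528*14 - 32770 = -7392 - 32770 = -40162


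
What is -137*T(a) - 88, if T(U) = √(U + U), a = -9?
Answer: -88 - 411*I*√2 ≈ -88.0 - 581.24*I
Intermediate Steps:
T(U) = √2*√U (T(U) = √(2*U) = √2*√U)
-137*T(a) - 88 = -137*√2*√(-9) - 88 = -137*√2*3*I - 88 = -411*I*√2 - 88 = -88 - 411*I*√2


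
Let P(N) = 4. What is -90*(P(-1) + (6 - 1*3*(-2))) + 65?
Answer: -1375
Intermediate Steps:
-90*(P(-1) + (6 - 1*3*(-2))) + 65 = -90*(4 + (6 - 1*3*(-2))) + 65 = -90*(4 + (6 - 3*(-2))) + 65 = -90*(4 + (6 + 6)) + 65 = -90*(4 + 12) + 65 = -90*16 + 65 = -45*32 + 65 = -1440 + 65 = -1375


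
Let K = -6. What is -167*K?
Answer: 1002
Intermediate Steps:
-167*K = -167*(-6) = 1002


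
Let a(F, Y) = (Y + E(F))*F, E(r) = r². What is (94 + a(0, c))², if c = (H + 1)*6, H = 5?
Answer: 8836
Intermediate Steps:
c = 36 (c = (5 + 1)*6 = 6*6 = 36)
a(F, Y) = F*(Y + F²) (a(F, Y) = (Y + F²)*F = F*(Y + F²))
(94 + a(0, c))² = (94 + 0*(36 + 0²))² = (94 + 0*(36 + 0))² = (94 + 0*36)² = (94 + 0)² = 94² = 8836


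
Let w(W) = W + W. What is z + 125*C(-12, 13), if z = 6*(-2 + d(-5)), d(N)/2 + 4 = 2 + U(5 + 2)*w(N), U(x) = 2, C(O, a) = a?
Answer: 1349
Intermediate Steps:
w(W) = 2*W
d(N) = -4 + 8*N (d(N) = -8 + 2*(2 + 2*(2*N)) = -8 + 2*(2 + 4*N) = -8 + (4 + 8*N) = -4 + 8*N)
z = -276 (z = 6*(-2 + (-4 + 8*(-5))) = 6*(-2 + (-4 - 40)) = 6*(-2 - 44) = 6*(-46) = -276)
z + 125*C(-12, 13) = -276 + 125*13 = -276 + 1625 = 1349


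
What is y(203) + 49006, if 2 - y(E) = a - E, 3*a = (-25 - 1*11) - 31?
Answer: 147700/3 ≈ 49233.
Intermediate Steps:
a = -67/3 (a = ((-25 - 1*11) - 31)/3 = ((-25 - 11) - 31)/3 = (-36 - 31)/3 = (1/3)*(-67) = -67/3 ≈ -22.333)
y(E) = 73/3 + E (y(E) = 2 - (-67/3 - E) = 2 + (67/3 + E) = 73/3 + E)
y(203) + 49006 = (73/3 + 203) + 49006 = 682/3 + 49006 = 147700/3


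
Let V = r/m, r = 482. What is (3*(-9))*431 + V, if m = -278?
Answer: -1617784/139 ≈ -11639.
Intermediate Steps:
V = -241/139 (V = 482/(-278) = 482*(-1/278) = -241/139 ≈ -1.7338)
(3*(-9))*431 + V = (3*(-9))*431 - 241/139 = -27*431 - 241/139 = -11637 - 241/139 = -1617784/139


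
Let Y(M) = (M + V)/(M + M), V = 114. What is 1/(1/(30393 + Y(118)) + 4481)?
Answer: 1793245/8035530904 ≈ 0.00022316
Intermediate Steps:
Y(M) = (114 + M)/(2*M) (Y(M) = (M + 114)/(M + M) = (114 + M)/((2*M)) = (114 + M)*(1/(2*M)) = (114 + M)/(2*M))
1/(1/(30393 + Y(118)) + 4481) = 1/(1/(30393 + (½)*(114 + 118)/118) + 4481) = 1/(1/(30393 + (½)*(1/118)*232) + 4481) = 1/(1/(30393 + 58/59) + 4481) = 1/(1/(1793245/59) + 4481) = 1/(59/1793245 + 4481) = 1/(8035530904/1793245) = 1793245/8035530904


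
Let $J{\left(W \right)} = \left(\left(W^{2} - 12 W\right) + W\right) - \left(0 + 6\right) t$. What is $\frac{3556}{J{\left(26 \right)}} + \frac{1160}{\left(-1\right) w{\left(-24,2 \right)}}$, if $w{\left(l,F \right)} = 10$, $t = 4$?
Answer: $- \frac{19450}{183} \approx -106.28$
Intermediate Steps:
$J{\left(W \right)} = -24 + W^{2} - 11 W$ ($J{\left(W \right)} = \left(\left(W^{2} - 12 W\right) + W\right) - \left(0 + 6\right) 4 = \left(W^{2} - 11 W\right) - 6 \cdot 4 = \left(W^{2} - 11 W\right) - 24 = -24 + W^{2} - 11 W$)
$\frac{3556}{J{\left(26 \right)}} + \frac{1160}{\left(-1\right) w{\left(-24,2 \right)}} = \frac{3556}{-24 + 26^{2} - 286} + \frac{1160}{\left(-1\right) 10} = \frac{3556}{-24 + 676 - 286} + \frac{1160}{-10} = \frac{3556}{366} + 1160 \left(- \frac{1}{10}\right) = 3556 \cdot \frac{1}{366} - 116 = \frac{1778}{183} - 116 = - \frac{19450}{183}$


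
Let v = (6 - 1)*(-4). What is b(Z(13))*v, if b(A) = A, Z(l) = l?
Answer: -260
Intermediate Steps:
v = -20 (v = 5*(-4) = -20)
b(Z(13))*v = 13*(-20) = -260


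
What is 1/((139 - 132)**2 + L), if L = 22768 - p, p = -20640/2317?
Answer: 2317/52887629 ≈ 4.3810e-5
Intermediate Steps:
p = -20640/2317 (p = -20640*1/2317 = -20640/2317 ≈ -8.9081)
L = 52774096/2317 (L = 22768 - 1*(-20640/2317) = 22768 + 20640/2317 = 52774096/2317 ≈ 22777.)
1/((139 - 132)**2 + L) = 1/((139 - 132)**2 + 52774096/2317) = 1/(7**2 + 52774096/2317) = 1/(49 + 52774096/2317) = 1/(52887629/2317) = 2317/52887629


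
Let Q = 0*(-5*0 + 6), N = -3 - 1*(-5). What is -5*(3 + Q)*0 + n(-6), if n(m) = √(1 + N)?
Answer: √3 ≈ 1.7320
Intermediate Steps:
N = 2 (N = -3 + 5 = 2)
Q = 0 (Q = 0*(0 + 6) = 0*6 = 0)
n(m) = √3 (n(m) = √(1 + 2) = √3)
-5*(3 + Q)*0 + n(-6) = -5*(3 + 0)*0 + √3 = -15*0 + √3 = -5*0 + √3 = 0 + √3 = √3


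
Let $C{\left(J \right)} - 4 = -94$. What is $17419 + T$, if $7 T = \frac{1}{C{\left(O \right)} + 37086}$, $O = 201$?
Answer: $\frac{4511033269}{258972} \approx 17419.0$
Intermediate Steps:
$C{\left(J \right)} = -90$ ($C{\left(J \right)} = 4 - 94 = -90$)
$T = \frac{1}{258972}$ ($T = \frac{1}{7 \left(-90 + 37086\right)} = \frac{1}{7 \cdot 36996} = \frac{1}{7} \cdot \frac{1}{36996} = \frac{1}{258972} \approx 3.8614 \cdot 10^{-6}$)
$17419 + T = 17419 + \frac{1}{258972} = \frac{4511033269}{258972}$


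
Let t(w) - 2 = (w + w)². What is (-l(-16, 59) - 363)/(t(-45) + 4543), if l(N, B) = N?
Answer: -347/12645 ≈ -0.027442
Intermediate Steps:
t(w) = 2 + 4*w² (t(w) = 2 + (w + w)² = 2 + (2*w)² = 2 + 4*w²)
(-l(-16, 59) - 363)/(t(-45) + 4543) = (-1*(-16) - 363)/((2 + 4*(-45)²) + 4543) = (16 - 363)/((2 + 4*2025) + 4543) = -347/((2 + 8100) + 4543) = -347/(8102 + 4543) = -347/12645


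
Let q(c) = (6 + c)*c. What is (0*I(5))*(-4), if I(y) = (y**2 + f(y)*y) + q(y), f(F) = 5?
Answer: 0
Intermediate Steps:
q(c) = c*(6 + c)
I(y) = y**2 + 5*y + y*(6 + y) (I(y) = (y**2 + 5*y) + y*(6 + y) = y**2 + 5*y + y*(6 + y))
(0*I(5))*(-4) = (0*(5*(11 + 2*5)))*(-4) = (0*(5*(11 + 10)))*(-4) = (0*(5*21))*(-4) = (0*105)*(-4) = 0*(-4) = 0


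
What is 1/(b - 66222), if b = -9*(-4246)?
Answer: -1/28008 ≈ -3.5704e-5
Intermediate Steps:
b = 38214
1/(b - 66222) = 1/(38214 - 66222) = 1/(-28008) = -1/28008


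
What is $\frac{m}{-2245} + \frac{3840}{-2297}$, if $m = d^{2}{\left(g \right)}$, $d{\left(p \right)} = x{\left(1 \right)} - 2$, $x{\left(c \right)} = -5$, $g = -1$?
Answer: $- \frac{8733353}{5156765} \approx -1.6936$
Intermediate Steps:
$d{\left(p \right)} = -7$ ($d{\left(p \right)} = -5 - 2 = -7$)
$m = 49$ ($m = \left(-7\right)^{2} = 49$)
$\frac{m}{-2245} + \frac{3840}{-2297} = \frac{49}{-2245} + \frac{3840}{-2297} = 49 \left(- \frac{1}{2245}\right) + 3840 \left(- \frac{1}{2297}\right) = - \frac{49}{2245} - \frac{3840}{2297} = - \frac{8733353}{5156765}$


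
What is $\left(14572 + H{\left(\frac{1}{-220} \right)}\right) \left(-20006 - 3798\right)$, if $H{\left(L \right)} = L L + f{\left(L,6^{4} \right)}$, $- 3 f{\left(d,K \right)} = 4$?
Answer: $- \frac{1144572494423}{3300} \approx -3.4684 \cdot 10^{8}$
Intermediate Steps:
$f{\left(d,K \right)} = - \frac{4}{3}$ ($f{\left(d,K \right)} = \left(- \frac{1}{3}\right) 4 = - \frac{4}{3}$)
$H{\left(L \right)} = - \frac{4}{3} + L^{2}$ ($H{\left(L \right)} = L L - \frac{4}{3} = L^{2} - \frac{4}{3} = - \frac{4}{3} + L^{2}$)
$\left(14572 + H{\left(\frac{1}{-220} \right)}\right) \left(-20006 - 3798\right) = \left(14572 - \left(\frac{4}{3} - \left(\frac{1}{-220}\right)^{2}\right)\right) \left(-20006 - 3798\right) = \left(14572 - \left(\frac{4}{3} - \left(- \frac{1}{220}\right)^{2}\right)\right) \left(-23804\right) = \left(14572 + \left(- \frac{4}{3} + \frac{1}{48400}\right)\right) \left(-23804\right) = \left(14572 - \frac{193597}{145200}\right) \left(-23804\right) = \frac{2115660803}{145200} \left(-23804\right) = - \frac{1144572494423}{3300}$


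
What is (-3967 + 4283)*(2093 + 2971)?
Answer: 1600224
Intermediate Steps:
(-3967 + 4283)*(2093 + 2971) = 316*5064 = 1600224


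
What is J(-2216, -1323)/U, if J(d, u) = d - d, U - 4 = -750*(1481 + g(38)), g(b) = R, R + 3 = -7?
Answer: 0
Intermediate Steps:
R = -10 (R = -3 - 7 = -10)
g(b) = -10
U = -1103246 (U = 4 - 750*(1481 - 10) = 4 - 750*1471 = 4 - 1103250 = -1103246)
J(d, u) = 0
J(-2216, -1323)/U = 0/(-1103246) = 0*(-1/1103246) = 0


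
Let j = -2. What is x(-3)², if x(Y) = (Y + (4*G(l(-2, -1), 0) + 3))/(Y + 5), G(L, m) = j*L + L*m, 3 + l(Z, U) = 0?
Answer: 144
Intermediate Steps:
l(Z, U) = -3 (l(Z, U) = -3 + 0 = -3)
G(L, m) = -2*L + L*m
x(Y) = (27 + Y)/(5 + Y) (x(Y) = (Y + (4*(-3*(-2 + 0)) + 3))/(Y + 5) = (Y + (4*(-3*(-2)) + 3))/(5 + Y) = (Y + (4*6 + 3))/(5 + Y) = (Y + (24 + 3))/(5 + Y) = (Y + 27)/(5 + Y) = (27 + Y)/(5 + Y))
x(-3)² = ((27 - 3)/(5 - 3))² = (24/2)² = ((½)*24)² = 12² = 144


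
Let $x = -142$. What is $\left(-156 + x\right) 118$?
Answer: $-35164$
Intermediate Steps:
$\left(-156 + x\right) 118 = \left(-156 - 142\right) 118 = \left(-298\right) 118 = -35164$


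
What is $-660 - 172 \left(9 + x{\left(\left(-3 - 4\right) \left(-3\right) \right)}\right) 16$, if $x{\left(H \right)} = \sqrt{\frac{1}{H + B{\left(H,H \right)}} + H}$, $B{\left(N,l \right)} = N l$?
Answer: $-25428 - \frac{1376 \sqrt{4482786}}{231} \approx -38040.0$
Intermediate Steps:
$x{\left(H \right)} = \sqrt{H + \frac{1}{H + H^{2}}}$ ($x{\left(H \right)} = \sqrt{\frac{1}{H + H H} + H} = \sqrt{\frac{1}{H + H^{2}} + H} = \sqrt{H + \frac{1}{H + H^{2}}}$)
$-660 - 172 \left(9 + x{\left(\left(-3 - 4\right) \left(-3\right) \right)}\right) 16 = -660 - 172 \left(9 + \sqrt{\frac{1 + \left(\left(-3 - 4\right) \left(-3\right)\right)^{2} \left(1 + \left(-3 - 4\right) \left(-3\right)\right)}{\left(-3 - 4\right) \left(-3\right) \left(1 + \left(-3 - 4\right) \left(-3\right)\right)}}\right) 16 = -660 - 172 \left(9 + \sqrt{\frac{1 + \left(\left(-7\right) \left(-3\right)\right)^{2} \left(1 - -21\right)}{\left(-7\right) \left(-3\right) \left(1 - -21\right)}}\right) 16 = -660 - 172 \left(9 + \sqrt{\frac{1 + 21^{2} \left(1 + 21\right)}{21 \left(1 + 21\right)}}\right) 16 = -660 - 172 \left(9 + \sqrt{\frac{1 + 441 \cdot 22}{21 \cdot 22}}\right) 16 = -660 - 172 \left(9 + \sqrt{\frac{1}{21} \cdot \frac{1}{22} \left(1 + 9702\right)}\right) 16 = -660 - 172 \left(9 + \sqrt{\frac{1}{21} \cdot \frac{1}{22} \cdot 9703}\right) 16 = -660 - 172 \left(9 + \sqrt{\frac{9703}{462}}\right) 16 = -660 - 172 \left(9 + \frac{\sqrt{4482786}}{462}\right) 16 = -660 - 172 \left(144 + \frac{8 \sqrt{4482786}}{231}\right) = -660 - \left(24768 + \frac{1376 \sqrt{4482786}}{231}\right) = -25428 - \frac{1376 \sqrt{4482786}}{231}$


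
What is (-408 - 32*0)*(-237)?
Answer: 96696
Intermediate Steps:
(-408 - 32*0)*(-237) = (-408 + 0)*(-237) = -408*(-237) = 96696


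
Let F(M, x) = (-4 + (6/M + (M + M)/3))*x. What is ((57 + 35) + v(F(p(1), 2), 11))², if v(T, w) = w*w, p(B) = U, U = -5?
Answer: 45369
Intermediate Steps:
p(B) = -5
F(M, x) = x*(-4 + 6/M + 2*M/3) (F(M, x) = (-4 + (6/M + (2*M)*(⅓)))*x = (-4 + (6/M + 2*M/3))*x = (-4 + 6/M + 2*M/3)*x = x*(-4 + 6/M + 2*M/3))
v(T, w) = w²
((57 + 35) + v(F(p(1), 2), 11))² = ((57 + 35) + 11²)² = (92 + 121)² = 213² = 45369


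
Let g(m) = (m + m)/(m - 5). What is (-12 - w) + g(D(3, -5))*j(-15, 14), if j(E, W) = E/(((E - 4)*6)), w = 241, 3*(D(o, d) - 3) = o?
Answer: -4827/19 ≈ -254.05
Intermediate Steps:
D(o, d) = 3 + o/3
j(E, W) = E/(-24 + 6*E) (j(E, W) = E/(((-4 + E)*6)) = E/(-24 + 6*E))
g(m) = 2*m/(-5 + m) (g(m) = (2*m)/(-5 + m) = 2*m/(-5 + m))
(-12 - w) + g(D(3, -5))*j(-15, 14) = (-12 - 1*241) + (2*(3 + (1/3)*3)/(-5 + (3 + (1/3)*3)))*((1/6)*(-15)/(-4 - 15)) = (-12 - 241) + (2*(3 + 1)/(-5 + (3 + 1)))*((1/6)*(-15)/(-19)) = -253 + (2*4/(-5 + 4))*((1/6)*(-15)*(-1/19)) = -253 + (2*4/(-1))*(5/38) = -253 + (2*4*(-1))*(5/38) = -253 - 8*5/38 = -253 - 20/19 = -4827/19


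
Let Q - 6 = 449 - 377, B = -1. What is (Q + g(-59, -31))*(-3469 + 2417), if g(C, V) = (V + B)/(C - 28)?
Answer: -7172536/87 ≈ -82443.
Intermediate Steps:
g(C, V) = (-1 + V)/(-28 + C) (g(C, V) = (V - 1)/(C - 28) = (-1 + V)/(-28 + C))
Q = 78 (Q = 6 + (449 - 377) = 6 + 72 = 78)
(Q + g(-59, -31))*(-3469 + 2417) = (78 + (-1 - 31)/(-28 - 59))*(-3469 + 2417) = (78 - 32/(-87))*(-1052) = (78 - 1/87*(-32))*(-1052) = (78 + 32/87)*(-1052) = (6818/87)*(-1052) = -7172536/87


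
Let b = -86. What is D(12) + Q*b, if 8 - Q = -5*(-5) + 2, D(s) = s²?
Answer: 1778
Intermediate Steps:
Q = -19 (Q = 8 - (-5*(-5) + 2) = 8 - (25 + 2) = 8 - 1*27 = 8 - 27 = -19)
D(12) + Q*b = 12² - 19*(-86) = 144 + 1634 = 1778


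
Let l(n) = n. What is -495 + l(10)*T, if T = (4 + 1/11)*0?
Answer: -495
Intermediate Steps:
T = 0 (T = (4 + 1/11)*0 = (45/11)*0 = 0)
-495 + l(10)*T = -495 + 10*0 = -495 + 0 = -495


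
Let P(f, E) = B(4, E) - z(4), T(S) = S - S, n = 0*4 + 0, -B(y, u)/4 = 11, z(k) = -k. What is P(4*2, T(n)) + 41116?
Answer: 41076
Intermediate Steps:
B(y, u) = -44 (B(y, u) = -4*11 = -44)
n = 0 (n = 0 + 0 = 0)
T(S) = 0
P(f, E) = -40 (P(f, E) = -44 - (-1)*4 = -44 - 1*(-4) = -44 + 4 = -40)
P(4*2, T(n)) + 41116 = -40 + 41116 = 41076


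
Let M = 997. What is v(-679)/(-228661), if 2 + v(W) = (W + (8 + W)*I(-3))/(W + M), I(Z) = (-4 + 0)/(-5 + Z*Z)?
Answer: 322/36357099 ≈ 8.8566e-6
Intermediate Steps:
I(Z) = -4/(-5 + Z²)
v(W) = -2 - 8/(997 + W) (v(W) = -2 + (W + (8 + W)*(-4/(-5 + (-3)²)))/(W + 997) = -2 + (W + (8 + W)*(-4/(-5 + 9)))/(997 + W) = -2 + (W + (8 + W)*(-4/4))/(997 + W) = -2 + (W + (8 + W)*(-4*¼))/(997 + W) = -2 + (W + (8 + W)*(-1))/(997 + W) = -2 + (W + (-8 - W))/(997 + W) = -2 - 8/(997 + W))
v(-679)/(-228661) = (2*(-1001 - 1*(-679))/(997 - 679))/(-228661) = (2*(-1001 + 679)/318)*(-1/228661) = (2*(1/318)*(-322))*(-1/228661) = -322/159*(-1/228661) = 322/36357099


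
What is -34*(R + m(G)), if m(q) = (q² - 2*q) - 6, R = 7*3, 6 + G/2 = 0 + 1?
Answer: -4590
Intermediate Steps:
G = -10 (G = -12 + 2*(0 + 1) = -12 + 2*1 = -12 + 2 = -10)
R = 21
m(q) = -6 + q² - 2*q
-34*(R + m(G)) = -34*(21 + (-6 + (-10)² - 2*(-10))) = -34*(21 + (-6 + 100 + 20)) = -34*(21 + 114) = -34*135 = -4590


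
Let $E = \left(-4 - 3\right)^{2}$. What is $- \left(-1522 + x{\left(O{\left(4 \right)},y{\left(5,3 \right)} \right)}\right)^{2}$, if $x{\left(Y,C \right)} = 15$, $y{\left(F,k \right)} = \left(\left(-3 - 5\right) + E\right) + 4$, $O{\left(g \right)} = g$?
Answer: $-2271049$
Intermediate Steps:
$E = 49$ ($E = \left(-7\right)^{2} = 49$)
$y{\left(F,k \right)} = 45$ ($y{\left(F,k \right)} = \left(\left(-3 - 5\right) + 49\right) + 4 = \left(-8 + 49\right) + 4 = 41 + 4 = 45$)
$- \left(-1522 + x{\left(O{\left(4 \right)},y{\left(5,3 \right)} \right)}\right)^{2} = - \left(-1522 + 15\right)^{2} = - \left(-1507\right)^{2} = \left(-1\right) 2271049 = -2271049$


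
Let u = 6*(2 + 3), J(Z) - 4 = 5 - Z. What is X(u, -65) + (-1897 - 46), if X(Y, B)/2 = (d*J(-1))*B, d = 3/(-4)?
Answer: -968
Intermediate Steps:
J(Z) = 9 - Z (J(Z) = 4 + (5 - Z) = 9 - Z)
u = 30 (u = 6*5 = 30)
d = -3/4 (d = 3*(-1/4) = -3/4 ≈ -0.75000)
X(Y, B) = -15*B (X(Y, B) = 2*((-3*(9 - 1*(-1))/4)*B) = 2*((-3*(9 + 1)/4)*B) = 2*((-3/4*10)*B) = 2*(-15*B/2) = -15*B)
X(u, -65) + (-1897 - 46) = -15*(-65) + (-1897 - 46) = 975 - 1943 = -968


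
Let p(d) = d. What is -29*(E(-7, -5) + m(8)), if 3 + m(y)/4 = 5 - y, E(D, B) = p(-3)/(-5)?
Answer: 3393/5 ≈ 678.60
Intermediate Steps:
E(D, B) = ⅗ (E(D, B) = -3/(-5) = -3*(-⅕) = ⅗)
m(y) = 8 - 4*y (m(y) = -12 + 4*(5 - y) = -12 + (20 - 4*y) = 8 - 4*y)
-29*(E(-7, -5) + m(8)) = -29*(⅗ + (8 - 4*8)) = -29*(⅗ + (8 - 32)) = -29*(⅗ - 24) = -29*(-117/5) = 3393/5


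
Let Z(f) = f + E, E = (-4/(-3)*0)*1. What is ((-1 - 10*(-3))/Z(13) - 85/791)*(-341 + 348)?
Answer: 21834/1469 ≈ 14.863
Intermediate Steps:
E = 0 (E = (-4*(-⅓)*0)*1 = ((4/3)*0)*1 = 0*1 = 0)
Z(f) = f (Z(f) = f + 0 = f)
((-1 - 10*(-3))/Z(13) - 85/791)*(-341 + 348) = ((-1 - 10*(-3))/13 - 85/791)*(-341 + 348) = ((-1 + 30)*(1/13) - 85*1/791)*7 = (29*(1/13) - 85/791)*7 = (29/13 - 85/791)*7 = (21834/10283)*7 = 21834/1469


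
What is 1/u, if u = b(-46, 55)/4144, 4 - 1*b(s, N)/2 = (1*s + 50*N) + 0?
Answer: -518/675 ≈ -0.76741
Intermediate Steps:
b(s, N) = 8 - 100*N - 2*s (b(s, N) = 8 - 2*((1*s + 50*N) + 0) = 8 - 2*((s + 50*N) + 0) = 8 - 2*(s + 50*N) = 8 + (-100*N - 2*s) = 8 - 100*N - 2*s)
u = -675/518 (u = (8 - 100*55 - 2*(-46))/4144 = (8 - 5500 + 92)*(1/4144) = -5400*1/4144 = -675/518 ≈ -1.3031)
1/u = 1/(-675/518) = -518/675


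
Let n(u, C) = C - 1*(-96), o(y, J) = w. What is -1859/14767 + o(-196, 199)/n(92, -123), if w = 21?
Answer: -120100/132903 ≈ -0.90367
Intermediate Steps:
o(y, J) = 21
n(u, C) = 96 + C (n(u, C) = C + 96 = 96 + C)
-1859/14767 + o(-196, 199)/n(92, -123) = -1859/14767 + 21/(96 - 123) = -1859*1/14767 + 21/(-27) = -1859/14767 + 21*(-1/27) = -1859/14767 - 7/9 = -120100/132903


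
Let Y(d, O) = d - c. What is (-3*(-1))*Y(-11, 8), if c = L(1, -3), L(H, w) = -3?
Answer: -24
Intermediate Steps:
c = -3
Y(d, O) = 3 + d (Y(d, O) = d - 1*(-3) = d + 3 = 3 + d)
(-3*(-1))*Y(-11, 8) = (-3*(-1))*(3 - 11) = 3*(-8) = -24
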